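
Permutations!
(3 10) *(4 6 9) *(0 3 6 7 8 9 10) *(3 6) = [6, 1, 2, 0, 7, 5, 10, 8, 9, 4, 3] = (0 6 10 3)(4 7 8 9)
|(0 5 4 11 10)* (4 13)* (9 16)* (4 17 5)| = 12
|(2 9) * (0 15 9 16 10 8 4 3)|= 9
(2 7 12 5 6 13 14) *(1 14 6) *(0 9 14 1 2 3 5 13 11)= (0 9 14 3 5 2 7 12 13 6 11)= [9, 1, 7, 5, 4, 2, 11, 12, 8, 14, 10, 0, 13, 6, 3]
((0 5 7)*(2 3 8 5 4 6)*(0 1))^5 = (0 8 4 5 6 7 2 1 3)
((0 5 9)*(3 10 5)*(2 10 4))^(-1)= (0 9 5 10 2 4 3)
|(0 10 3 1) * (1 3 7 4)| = |(0 10 7 4 1)| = 5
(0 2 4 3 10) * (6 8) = (0 2 4 3 10)(6 8) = [2, 1, 4, 10, 3, 5, 8, 7, 6, 9, 0]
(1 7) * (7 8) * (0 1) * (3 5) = (0 1 8 7)(3 5) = [1, 8, 2, 5, 4, 3, 6, 0, 7]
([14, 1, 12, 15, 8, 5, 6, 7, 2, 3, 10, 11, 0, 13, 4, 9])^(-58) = [4, 1, 0, 9, 2, 5, 6, 7, 12, 15, 10, 11, 14, 13, 8, 3]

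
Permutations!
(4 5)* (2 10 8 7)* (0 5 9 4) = (0 5)(2 10 8 7)(4 9) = [5, 1, 10, 3, 9, 0, 6, 2, 7, 4, 8]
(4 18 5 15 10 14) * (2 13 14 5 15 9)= (2 13 14 4 18 15 10 5 9)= [0, 1, 13, 3, 18, 9, 6, 7, 8, 2, 5, 11, 12, 14, 4, 10, 16, 17, 15]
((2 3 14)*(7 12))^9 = ((2 3 14)(7 12))^9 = (14)(7 12)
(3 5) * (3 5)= (5)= [0, 1, 2, 3, 4, 5]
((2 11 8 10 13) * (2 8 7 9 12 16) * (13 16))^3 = (2 9 8)(7 13 16)(10 11 12)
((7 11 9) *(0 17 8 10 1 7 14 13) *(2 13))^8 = (0 14 7 8 13 9 1 17 2 11 10)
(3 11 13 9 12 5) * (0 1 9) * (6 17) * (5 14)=(0 1 9 12 14 5 3 11 13)(6 17)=[1, 9, 2, 11, 4, 3, 17, 7, 8, 12, 10, 13, 14, 0, 5, 15, 16, 6]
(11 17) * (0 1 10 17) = (0 1 10 17 11) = [1, 10, 2, 3, 4, 5, 6, 7, 8, 9, 17, 0, 12, 13, 14, 15, 16, 11]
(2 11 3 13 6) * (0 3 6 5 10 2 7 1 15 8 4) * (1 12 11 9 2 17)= [3, 15, 9, 13, 0, 10, 7, 12, 4, 2, 17, 6, 11, 5, 14, 8, 16, 1]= (0 3 13 5 10 17 1 15 8 4)(2 9)(6 7 12 11)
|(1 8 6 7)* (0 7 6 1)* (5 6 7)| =4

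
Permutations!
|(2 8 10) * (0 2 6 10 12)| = 4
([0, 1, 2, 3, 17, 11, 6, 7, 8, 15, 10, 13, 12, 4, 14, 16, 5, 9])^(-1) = [0, 1, 2, 3, 13, 16, 6, 7, 8, 17, 10, 5, 12, 11, 14, 9, 15, 4]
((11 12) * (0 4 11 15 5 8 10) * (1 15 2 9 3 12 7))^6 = (0 5 7)(1 4 8)(2 3)(9 12)(10 15 11)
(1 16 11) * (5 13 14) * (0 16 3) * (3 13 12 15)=(0 16 11 1 13 14 5 12 15 3)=[16, 13, 2, 0, 4, 12, 6, 7, 8, 9, 10, 1, 15, 14, 5, 3, 11]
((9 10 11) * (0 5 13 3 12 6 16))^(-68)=(0 13 12 16 5 3 6)(9 10 11)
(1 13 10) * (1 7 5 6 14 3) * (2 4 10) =(1 13 2 4 10 7 5 6 14 3) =[0, 13, 4, 1, 10, 6, 14, 5, 8, 9, 7, 11, 12, 2, 3]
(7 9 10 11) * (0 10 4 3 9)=[10, 1, 2, 9, 3, 5, 6, 0, 8, 4, 11, 7]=(0 10 11 7)(3 9 4)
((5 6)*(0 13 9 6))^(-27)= ((0 13 9 6 5))^(-27)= (0 6 13 5 9)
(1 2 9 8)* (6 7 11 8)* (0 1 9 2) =(0 1)(6 7 11 8 9) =[1, 0, 2, 3, 4, 5, 7, 11, 9, 6, 10, 8]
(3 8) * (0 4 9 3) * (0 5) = (0 4 9 3 8 5) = [4, 1, 2, 8, 9, 0, 6, 7, 5, 3]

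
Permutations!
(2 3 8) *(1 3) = [0, 3, 1, 8, 4, 5, 6, 7, 2] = (1 3 8 2)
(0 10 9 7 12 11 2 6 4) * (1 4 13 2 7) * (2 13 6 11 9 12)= (13)(0 10 12 9 1 4)(2 11 7)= [10, 4, 11, 3, 0, 5, 6, 2, 8, 1, 12, 7, 9, 13]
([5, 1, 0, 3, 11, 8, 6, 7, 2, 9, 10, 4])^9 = (0 5 8 2)(4 11)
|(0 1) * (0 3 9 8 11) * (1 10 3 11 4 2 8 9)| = |(0 10 3 1 11)(2 8 4)| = 15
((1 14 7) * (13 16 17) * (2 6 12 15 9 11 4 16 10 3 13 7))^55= (1 11 2 16 12 7 9 14 4 6 17 15)(3 13 10)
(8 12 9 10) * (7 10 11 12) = (7 10 8)(9 11 12) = [0, 1, 2, 3, 4, 5, 6, 10, 7, 11, 8, 12, 9]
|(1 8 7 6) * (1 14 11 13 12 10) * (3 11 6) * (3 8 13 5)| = 12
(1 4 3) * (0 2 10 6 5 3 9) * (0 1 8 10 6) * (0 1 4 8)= (0 2 6 5 3)(1 8 10)(4 9)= [2, 8, 6, 0, 9, 3, 5, 7, 10, 4, 1]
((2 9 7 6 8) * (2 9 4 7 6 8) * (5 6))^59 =(2 8 6 7 5 4 9)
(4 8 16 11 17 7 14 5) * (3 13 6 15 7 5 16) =(3 13 6 15 7 14 16 11 17 5 4 8) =[0, 1, 2, 13, 8, 4, 15, 14, 3, 9, 10, 17, 12, 6, 16, 7, 11, 5]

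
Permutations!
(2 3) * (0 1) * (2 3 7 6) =(0 1)(2 7 6) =[1, 0, 7, 3, 4, 5, 2, 6]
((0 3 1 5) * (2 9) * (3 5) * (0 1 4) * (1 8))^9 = (0 1)(2 9)(3 5)(4 8)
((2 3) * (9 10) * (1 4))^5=((1 4)(2 3)(9 10))^5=(1 4)(2 3)(9 10)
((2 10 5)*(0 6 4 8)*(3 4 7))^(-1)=(0 8 4 3 7 6)(2 5 10)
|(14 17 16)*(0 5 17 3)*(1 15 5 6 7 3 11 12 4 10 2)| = 44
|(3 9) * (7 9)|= |(3 7 9)|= 3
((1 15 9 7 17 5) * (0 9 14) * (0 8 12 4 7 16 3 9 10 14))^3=((0 10 14 8 12 4 7 17 5 1 15)(3 9 16))^3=(0 8 7 1 10 12 17 15 14 4 5)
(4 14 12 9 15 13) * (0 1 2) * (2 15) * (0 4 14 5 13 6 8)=(0 1 15 6 8)(2 4 5 13 14 12 9)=[1, 15, 4, 3, 5, 13, 8, 7, 0, 2, 10, 11, 9, 14, 12, 6]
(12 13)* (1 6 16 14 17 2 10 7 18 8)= (1 6 16 14 17 2 10 7 18 8)(12 13)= [0, 6, 10, 3, 4, 5, 16, 18, 1, 9, 7, 11, 13, 12, 17, 15, 14, 2, 8]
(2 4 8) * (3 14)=[0, 1, 4, 14, 8, 5, 6, 7, 2, 9, 10, 11, 12, 13, 3]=(2 4 8)(3 14)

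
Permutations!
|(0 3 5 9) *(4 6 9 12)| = 7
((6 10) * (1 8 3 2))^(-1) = ((1 8 3 2)(6 10))^(-1) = (1 2 3 8)(6 10)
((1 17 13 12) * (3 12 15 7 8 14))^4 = (1 7 12 15 3 13 14 17 8)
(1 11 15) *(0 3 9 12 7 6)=(0 3 9 12 7 6)(1 11 15)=[3, 11, 2, 9, 4, 5, 0, 6, 8, 12, 10, 15, 7, 13, 14, 1]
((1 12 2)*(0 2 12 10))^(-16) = (12)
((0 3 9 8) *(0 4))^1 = ((0 3 9 8 4))^1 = (0 3 9 8 4)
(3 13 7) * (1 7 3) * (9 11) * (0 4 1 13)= (0 4 1 7 13 3)(9 11)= [4, 7, 2, 0, 1, 5, 6, 13, 8, 11, 10, 9, 12, 3]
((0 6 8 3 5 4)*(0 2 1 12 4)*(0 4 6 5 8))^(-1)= (0 6 12 1 2 4 5)(3 8)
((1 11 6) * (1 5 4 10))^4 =((1 11 6 5 4 10))^4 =(1 4 6)(5 11 10)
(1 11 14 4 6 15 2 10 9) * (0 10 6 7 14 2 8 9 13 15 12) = (0 10 13 15 8 9 1 11 2 6 12)(4 7 14) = [10, 11, 6, 3, 7, 5, 12, 14, 9, 1, 13, 2, 0, 15, 4, 8]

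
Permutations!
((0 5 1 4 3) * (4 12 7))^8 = ((0 5 1 12 7 4 3))^8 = (0 5 1 12 7 4 3)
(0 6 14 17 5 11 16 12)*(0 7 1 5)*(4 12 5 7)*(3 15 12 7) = (0 6 14 17)(1 3 15 12 4 7)(5 11 16) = [6, 3, 2, 15, 7, 11, 14, 1, 8, 9, 10, 16, 4, 13, 17, 12, 5, 0]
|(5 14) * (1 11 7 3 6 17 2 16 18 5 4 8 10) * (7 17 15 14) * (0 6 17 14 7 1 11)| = |(0 6 15 7 3 17 2 16 18 5 1)(4 8 10 11 14)| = 55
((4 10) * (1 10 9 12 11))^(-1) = ((1 10 4 9 12 11))^(-1) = (1 11 12 9 4 10)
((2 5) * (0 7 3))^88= (0 7 3)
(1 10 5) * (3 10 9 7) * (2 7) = (1 9 2 7 3 10 5) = [0, 9, 7, 10, 4, 1, 6, 3, 8, 2, 5]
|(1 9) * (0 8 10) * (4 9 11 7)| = 15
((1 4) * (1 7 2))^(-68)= ((1 4 7 2))^(-68)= (7)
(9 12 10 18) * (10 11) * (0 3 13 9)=[3, 1, 2, 13, 4, 5, 6, 7, 8, 12, 18, 10, 11, 9, 14, 15, 16, 17, 0]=(0 3 13 9 12 11 10 18)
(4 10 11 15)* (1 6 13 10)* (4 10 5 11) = (1 6 13 5 11 15 10 4) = [0, 6, 2, 3, 1, 11, 13, 7, 8, 9, 4, 15, 12, 5, 14, 10]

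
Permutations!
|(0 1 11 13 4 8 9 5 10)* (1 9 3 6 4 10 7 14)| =|(0 9 5 7 14 1 11 13 10)(3 6 4 8)| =36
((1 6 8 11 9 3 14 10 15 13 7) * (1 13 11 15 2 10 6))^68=(3 11 8 14 9 15 6)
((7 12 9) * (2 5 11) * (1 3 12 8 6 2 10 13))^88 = (1 7 5)(2 13 9)(3 8 11)(6 10 12)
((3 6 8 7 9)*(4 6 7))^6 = (9)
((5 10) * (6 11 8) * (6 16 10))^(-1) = (5 10 16 8 11 6)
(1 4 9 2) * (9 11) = [0, 4, 1, 3, 11, 5, 6, 7, 8, 2, 10, 9] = (1 4 11 9 2)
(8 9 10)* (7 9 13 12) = (7 9 10 8 13 12) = [0, 1, 2, 3, 4, 5, 6, 9, 13, 10, 8, 11, 7, 12]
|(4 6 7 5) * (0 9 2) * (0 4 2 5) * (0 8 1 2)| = 6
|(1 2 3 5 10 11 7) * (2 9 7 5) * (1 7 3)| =|(1 9 3 2)(5 10 11)| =12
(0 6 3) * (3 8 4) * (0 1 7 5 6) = (1 7 5 6 8 4 3) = [0, 7, 2, 1, 3, 6, 8, 5, 4]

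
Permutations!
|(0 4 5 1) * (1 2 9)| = 6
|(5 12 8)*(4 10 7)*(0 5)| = |(0 5 12 8)(4 10 7)| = 12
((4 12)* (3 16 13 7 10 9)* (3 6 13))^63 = ((3 16)(4 12)(6 13 7 10 9))^63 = (3 16)(4 12)(6 10 13 9 7)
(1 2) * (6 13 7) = (1 2)(6 13 7) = [0, 2, 1, 3, 4, 5, 13, 6, 8, 9, 10, 11, 12, 7]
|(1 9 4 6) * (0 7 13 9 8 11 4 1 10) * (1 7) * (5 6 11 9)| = 18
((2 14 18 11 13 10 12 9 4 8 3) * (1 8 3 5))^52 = (1 8 5)(2 18 13 12 4)(3 14 11 10 9)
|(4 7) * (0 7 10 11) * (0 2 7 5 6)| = |(0 5 6)(2 7 4 10 11)| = 15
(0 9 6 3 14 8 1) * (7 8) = (0 9 6 3 14 7 8 1) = [9, 0, 2, 14, 4, 5, 3, 8, 1, 6, 10, 11, 12, 13, 7]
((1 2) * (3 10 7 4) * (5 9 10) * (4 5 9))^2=((1 2)(3 9 10 7 5 4))^2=(3 10 5)(4 9 7)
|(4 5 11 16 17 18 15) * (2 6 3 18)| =10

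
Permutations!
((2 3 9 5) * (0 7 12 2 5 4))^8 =(0 7 12 2 3 9 4)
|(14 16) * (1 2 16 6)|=|(1 2 16 14 6)|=5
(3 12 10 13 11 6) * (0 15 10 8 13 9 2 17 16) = (0 15 10 9 2 17 16)(3 12 8 13 11 6) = [15, 1, 17, 12, 4, 5, 3, 7, 13, 2, 9, 6, 8, 11, 14, 10, 0, 16]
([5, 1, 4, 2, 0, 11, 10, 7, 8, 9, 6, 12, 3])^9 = [11, 1, 0, 4, 5, 12, 10, 7, 8, 9, 6, 3, 2]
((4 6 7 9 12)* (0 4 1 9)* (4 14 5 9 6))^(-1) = ((0 14 5 9 12 1 6 7))^(-1) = (0 7 6 1 12 9 5 14)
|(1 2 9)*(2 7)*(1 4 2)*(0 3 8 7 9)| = 8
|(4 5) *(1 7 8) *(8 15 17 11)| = 6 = |(1 7 15 17 11 8)(4 5)|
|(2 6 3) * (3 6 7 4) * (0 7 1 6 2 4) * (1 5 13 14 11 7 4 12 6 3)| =12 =|(0 4 1 3 12 6 2 5 13 14 11 7)|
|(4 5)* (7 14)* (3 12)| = 2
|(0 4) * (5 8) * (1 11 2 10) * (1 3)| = 10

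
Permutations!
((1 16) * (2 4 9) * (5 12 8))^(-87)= ((1 16)(2 4 9)(5 12 8))^(-87)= (1 16)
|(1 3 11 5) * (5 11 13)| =|(1 3 13 5)| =4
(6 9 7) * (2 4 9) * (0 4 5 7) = (0 4 9)(2 5 7 6) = [4, 1, 5, 3, 9, 7, 2, 6, 8, 0]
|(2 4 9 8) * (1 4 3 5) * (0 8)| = 8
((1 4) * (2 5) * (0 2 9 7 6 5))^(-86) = (5 7)(6 9)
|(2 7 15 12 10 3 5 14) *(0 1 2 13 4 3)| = |(0 1 2 7 15 12 10)(3 5 14 13 4)| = 35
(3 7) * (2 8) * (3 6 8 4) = (2 4 3 7 6 8) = [0, 1, 4, 7, 3, 5, 8, 6, 2]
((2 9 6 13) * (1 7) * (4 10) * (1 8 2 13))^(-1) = (13)(1 6 9 2 8 7)(4 10)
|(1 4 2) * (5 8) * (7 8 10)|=|(1 4 2)(5 10 7 8)|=12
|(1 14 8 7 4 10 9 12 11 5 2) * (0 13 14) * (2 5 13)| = 9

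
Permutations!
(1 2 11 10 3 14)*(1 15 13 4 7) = (1 2 11 10 3 14 15 13 4 7) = [0, 2, 11, 14, 7, 5, 6, 1, 8, 9, 3, 10, 12, 4, 15, 13]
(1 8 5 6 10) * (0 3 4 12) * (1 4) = (0 3 1 8 5 6 10 4 12) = [3, 8, 2, 1, 12, 6, 10, 7, 5, 9, 4, 11, 0]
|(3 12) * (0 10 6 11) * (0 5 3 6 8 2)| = 20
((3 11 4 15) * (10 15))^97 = (3 4 15 11 10)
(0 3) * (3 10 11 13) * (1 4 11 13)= (0 10 13 3)(1 4 11)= [10, 4, 2, 0, 11, 5, 6, 7, 8, 9, 13, 1, 12, 3]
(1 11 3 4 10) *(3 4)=(1 11 4 10)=[0, 11, 2, 3, 10, 5, 6, 7, 8, 9, 1, 4]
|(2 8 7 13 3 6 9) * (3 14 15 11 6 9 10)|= 11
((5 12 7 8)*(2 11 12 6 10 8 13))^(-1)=((2 11 12 7 13)(5 6 10 8))^(-1)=(2 13 7 12 11)(5 8 10 6)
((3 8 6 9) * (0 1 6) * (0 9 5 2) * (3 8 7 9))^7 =(0 6 2 1 5)(3 8 9 7)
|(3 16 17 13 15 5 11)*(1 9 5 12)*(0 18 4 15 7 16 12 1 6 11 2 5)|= 12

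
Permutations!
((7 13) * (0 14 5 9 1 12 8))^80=(0 9 8 5 12 14 1)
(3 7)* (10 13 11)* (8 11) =(3 7)(8 11 10 13) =[0, 1, 2, 7, 4, 5, 6, 3, 11, 9, 13, 10, 12, 8]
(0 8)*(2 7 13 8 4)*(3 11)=(0 4 2 7 13 8)(3 11)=[4, 1, 7, 11, 2, 5, 6, 13, 0, 9, 10, 3, 12, 8]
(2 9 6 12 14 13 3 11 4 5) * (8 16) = (2 9 6 12 14 13 3 11 4 5)(8 16) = [0, 1, 9, 11, 5, 2, 12, 7, 16, 6, 10, 4, 14, 3, 13, 15, 8]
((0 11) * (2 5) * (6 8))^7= (0 11)(2 5)(6 8)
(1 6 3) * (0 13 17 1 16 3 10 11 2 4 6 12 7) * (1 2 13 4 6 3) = (0 4 3 16 1 12 7)(2 6 10 11 13 17) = [4, 12, 6, 16, 3, 5, 10, 0, 8, 9, 11, 13, 7, 17, 14, 15, 1, 2]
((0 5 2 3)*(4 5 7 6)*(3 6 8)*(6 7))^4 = ((0 6 4 5 2 7 8 3))^4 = (0 2)(3 5)(4 8)(6 7)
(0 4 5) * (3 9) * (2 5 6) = (0 4 6 2 5)(3 9) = [4, 1, 5, 9, 6, 0, 2, 7, 8, 3]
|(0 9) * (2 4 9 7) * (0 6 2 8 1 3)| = |(0 7 8 1 3)(2 4 9 6)| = 20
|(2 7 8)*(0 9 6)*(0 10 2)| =|(0 9 6 10 2 7 8)| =7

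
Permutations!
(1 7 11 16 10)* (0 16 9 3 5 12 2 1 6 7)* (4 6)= [16, 0, 1, 5, 6, 12, 7, 11, 8, 3, 4, 9, 2, 13, 14, 15, 10]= (0 16 10 4 6 7 11 9 3 5 12 2 1)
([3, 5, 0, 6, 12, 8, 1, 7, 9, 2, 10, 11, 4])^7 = [2, 6, 9, 0, 12, 1, 3, 7, 5, 8, 10, 11, 4]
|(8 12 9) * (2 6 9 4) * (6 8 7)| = |(2 8 12 4)(6 9 7)| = 12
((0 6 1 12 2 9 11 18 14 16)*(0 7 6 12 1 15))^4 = ((0 12 2 9 11 18 14 16 7 6 15))^4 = (0 11 7 12 18 6 2 14 15 9 16)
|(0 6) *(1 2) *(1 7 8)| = |(0 6)(1 2 7 8)| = 4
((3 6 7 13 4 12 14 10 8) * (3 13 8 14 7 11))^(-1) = (3 11 6)(4 13 8 7 12)(10 14)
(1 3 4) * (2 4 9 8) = (1 3 9 8 2 4) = [0, 3, 4, 9, 1, 5, 6, 7, 2, 8]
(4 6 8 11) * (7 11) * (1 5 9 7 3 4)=(1 5 9 7 11)(3 4 6 8)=[0, 5, 2, 4, 6, 9, 8, 11, 3, 7, 10, 1]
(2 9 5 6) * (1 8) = (1 8)(2 9 5 6) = [0, 8, 9, 3, 4, 6, 2, 7, 1, 5]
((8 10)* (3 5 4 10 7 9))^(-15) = ((3 5 4 10 8 7 9))^(-15) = (3 9 7 8 10 4 5)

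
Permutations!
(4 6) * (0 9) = (0 9)(4 6) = [9, 1, 2, 3, 6, 5, 4, 7, 8, 0]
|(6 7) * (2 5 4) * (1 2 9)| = 10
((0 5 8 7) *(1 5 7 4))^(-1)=(0 7)(1 4 8 5)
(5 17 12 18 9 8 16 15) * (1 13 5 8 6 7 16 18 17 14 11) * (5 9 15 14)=(1 13 9 6 7 16 14 11)(8 18 15)(12 17)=[0, 13, 2, 3, 4, 5, 7, 16, 18, 6, 10, 1, 17, 9, 11, 8, 14, 12, 15]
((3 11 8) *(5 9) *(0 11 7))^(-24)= (0 11 8 3 7)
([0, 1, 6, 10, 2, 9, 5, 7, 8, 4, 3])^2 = [0, 1, 5, 3, 6, 4, 9, 7, 8, 2, 10]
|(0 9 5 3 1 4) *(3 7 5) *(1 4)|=|(0 9 3 4)(5 7)|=4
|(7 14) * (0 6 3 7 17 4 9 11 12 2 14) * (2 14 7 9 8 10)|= |(0 6 3 9 11 12 14 17 4 8 10 2 7)|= 13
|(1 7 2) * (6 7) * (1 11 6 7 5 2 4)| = |(1 7 4)(2 11 6 5)| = 12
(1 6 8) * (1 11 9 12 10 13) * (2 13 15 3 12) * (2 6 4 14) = (1 4 14 2 13)(3 12 10 15)(6 8 11 9) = [0, 4, 13, 12, 14, 5, 8, 7, 11, 6, 15, 9, 10, 1, 2, 3]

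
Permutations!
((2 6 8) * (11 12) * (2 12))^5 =(12)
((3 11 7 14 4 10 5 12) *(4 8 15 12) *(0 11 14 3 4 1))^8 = (0 4 14)(1 12 3)(5 15 7)(8 11 10)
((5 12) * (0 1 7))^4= ((0 1 7)(5 12))^4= (12)(0 1 7)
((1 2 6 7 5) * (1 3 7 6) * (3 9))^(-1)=(1 2)(3 9 5 7)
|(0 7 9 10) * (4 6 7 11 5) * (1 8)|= |(0 11 5 4 6 7 9 10)(1 8)|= 8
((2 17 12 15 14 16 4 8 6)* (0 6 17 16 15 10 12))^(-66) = (0 4 6 8 2 17 16)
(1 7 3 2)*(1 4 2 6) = [0, 7, 4, 6, 2, 5, 1, 3] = (1 7 3 6)(2 4)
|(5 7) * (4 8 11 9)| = |(4 8 11 9)(5 7)| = 4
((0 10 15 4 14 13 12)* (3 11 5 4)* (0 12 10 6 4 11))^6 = (0 15 13 4)(3 10 14 6)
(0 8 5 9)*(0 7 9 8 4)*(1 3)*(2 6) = [4, 3, 6, 1, 0, 8, 2, 9, 5, 7] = (0 4)(1 3)(2 6)(5 8)(7 9)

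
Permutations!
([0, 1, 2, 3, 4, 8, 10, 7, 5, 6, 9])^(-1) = (5 8)(6 9 10)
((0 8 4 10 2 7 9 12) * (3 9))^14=((0 8 4 10 2 7 3 9 12))^14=(0 7 8 3 4 9 10 12 2)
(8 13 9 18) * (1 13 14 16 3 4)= [0, 13, 2, 4, 1, 5, 6, 7, 14, 18, 10, 11, 12, 9, 16, 15, 3, 17, 8]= (1 13 9 18 8 14 16 3 4)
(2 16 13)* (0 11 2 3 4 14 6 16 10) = (0 11 2 10)(3 4 14 6 16 13) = [11, 1, 10, 4, 14, 5, 16, 7, 8, 9, 0, 2, 12, 3, 6, 15, 13]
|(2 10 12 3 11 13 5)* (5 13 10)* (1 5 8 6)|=20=|(13)(1 5 2 8 6)(3 11 10 12)|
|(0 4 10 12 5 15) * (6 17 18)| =6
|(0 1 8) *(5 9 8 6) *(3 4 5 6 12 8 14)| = 20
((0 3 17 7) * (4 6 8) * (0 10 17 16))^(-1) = (0 16 3)(4 8 6)(7 17 10)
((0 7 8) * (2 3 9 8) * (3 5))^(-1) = ((0 7 2 5 3 9 8))^(-1) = (0 8 9 3 5 2 7)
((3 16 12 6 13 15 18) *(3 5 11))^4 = ((3 16 12 6 13 15 18 5 11))^4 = (3 13 11 6 5 12 18 16 15)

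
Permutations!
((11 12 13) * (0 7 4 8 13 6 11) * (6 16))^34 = (0 13 8 4 7)(6 12)(11 16)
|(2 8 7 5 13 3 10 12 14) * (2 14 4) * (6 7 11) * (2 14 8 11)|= |(2 11 6 7 5 13 3 10 12 4 14 8)|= 12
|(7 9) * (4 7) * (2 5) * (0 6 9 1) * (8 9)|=|(0 6 8 9 4 7 1)(2 5)|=14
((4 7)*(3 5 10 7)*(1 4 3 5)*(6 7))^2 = ((1 4 5 10 6 7 3))^2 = (1 5 6 3 4 10 7)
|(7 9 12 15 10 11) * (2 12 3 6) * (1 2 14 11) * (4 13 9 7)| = 35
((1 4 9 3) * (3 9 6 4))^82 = (9)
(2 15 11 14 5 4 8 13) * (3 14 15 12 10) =(2 12 10 3 14 5 4 8 13)(11 15) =[0, 1, 12, 14, 8, 4, 6, 7, 13, 9, 3, 15, 10, 2, 5, 11]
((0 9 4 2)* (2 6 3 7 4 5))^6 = ((0 9 5 2)(3 7 4 6))^6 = (0 5)(2 9)(3 4)(6 7)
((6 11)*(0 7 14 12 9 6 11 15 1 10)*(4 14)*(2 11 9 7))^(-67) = ((0 2 11 9 6 15 1 10)(4 14 12 7))^(-67) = (0 15 11 10 6 2 1 9)(4 14 12 7)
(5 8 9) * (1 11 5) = (1 11 5 8 9) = [0, 11, 2, 3, 4, 8, 6, 7, 9, 1, 10, 5]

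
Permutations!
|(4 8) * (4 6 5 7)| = 5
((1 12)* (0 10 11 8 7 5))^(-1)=(0 5 7 8 11 10)(1 12)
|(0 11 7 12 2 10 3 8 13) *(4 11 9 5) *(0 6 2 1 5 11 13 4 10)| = |(0 9 11 7 12 1 5 10 3 8 4 13 6 2)| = 14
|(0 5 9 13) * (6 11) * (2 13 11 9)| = 12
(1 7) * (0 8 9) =(0 8 9)(1 7) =[8, 7, 2, 3, 4, 5, 6, 1, 9, 0]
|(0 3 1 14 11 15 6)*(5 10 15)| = |(0 3 1 14 11 5 10 15 6)| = 9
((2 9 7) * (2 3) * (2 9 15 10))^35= ((2 15 10)(3 9 7))^35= (2 10 15)(3 7 9)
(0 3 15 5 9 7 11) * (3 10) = (0 10 3 15 5 9 7 11) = [10, 1, 2, 15, 4, 9, 6, 11, 8, 7, 3, 0, 12, 13, 14, 5]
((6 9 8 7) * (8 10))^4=((6 9 10 8 7))^4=(6 7 8 10 9)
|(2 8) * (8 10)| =3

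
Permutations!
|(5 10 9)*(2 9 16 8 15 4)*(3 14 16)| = 10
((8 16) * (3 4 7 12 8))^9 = ((3 4 7 12 8 16))^9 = (3 12)(4 8)(7 16)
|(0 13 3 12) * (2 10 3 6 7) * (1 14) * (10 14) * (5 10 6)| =30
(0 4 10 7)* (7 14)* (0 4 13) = [13, 1, 2, 3, 10, 5, 6, 4, 8, 9, 14, 11, 12, 0, 7] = (0 13)(4 10 14 7)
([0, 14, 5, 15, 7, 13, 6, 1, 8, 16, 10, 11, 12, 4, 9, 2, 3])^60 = (1 15 7 3 4 16 13 9 5 14 2)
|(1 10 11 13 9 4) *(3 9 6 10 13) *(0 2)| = 8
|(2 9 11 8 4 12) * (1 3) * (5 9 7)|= |(1 3)(2 7 5 9 11 8 4 12)|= 8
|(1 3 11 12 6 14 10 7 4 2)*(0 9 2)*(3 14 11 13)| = 24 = |(0 9 2 1 14 10 7 4)(3 13)(6 11 12)|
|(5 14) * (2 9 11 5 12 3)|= 7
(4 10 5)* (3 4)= (3 4 10 5)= [0, 1, 2, 4, 10, 3, 6, 7, 8, 9, 5]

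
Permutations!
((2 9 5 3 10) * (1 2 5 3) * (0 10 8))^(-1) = ((0 10 5 1 2 9 3 8))^(-1) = (0 8 3 9 2 1 5 10)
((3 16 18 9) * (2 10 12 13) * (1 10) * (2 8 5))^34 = ((1 10 12 13 8 5 2)(3 16 18 9))^34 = (1 2 5 8 13 12 10)(3 18)(9 16)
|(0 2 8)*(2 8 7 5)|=6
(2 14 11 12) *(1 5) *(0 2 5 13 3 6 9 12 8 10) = (0 2 14 11 8 10)(1 13 3 6 9 12 5) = [2, 13, 14, 6, 4, 1, 9, 7, 10, 12, 0, 8, 5, 3, 11]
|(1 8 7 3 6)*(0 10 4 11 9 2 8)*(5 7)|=12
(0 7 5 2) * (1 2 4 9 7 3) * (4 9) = (0 3 1 2)(5 9 7) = [3, 2, 0, 1, 4, 9, 6, 5, 8, 7]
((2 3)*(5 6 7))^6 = (7)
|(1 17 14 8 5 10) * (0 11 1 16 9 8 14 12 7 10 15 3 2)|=|(0 11 1 17 12 7 10 16 9 8 5 15 3 2)|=14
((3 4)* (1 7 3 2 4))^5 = (1 3 7)(2 4)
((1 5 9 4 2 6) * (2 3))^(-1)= (1 6 2 3 4 9 5)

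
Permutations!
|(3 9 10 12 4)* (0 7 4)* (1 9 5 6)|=10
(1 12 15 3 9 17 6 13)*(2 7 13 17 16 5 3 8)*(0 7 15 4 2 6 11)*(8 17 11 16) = (0 7 13 1 12 4 2 15 17 16 5 3 9 8 6 11) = [7, 12, 15, 9, 2, 3, 11, 13, 6, 8, 10, 0, 4, 1, 14, 17, 5, 16]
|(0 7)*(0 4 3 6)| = |(0 7 4 3 6)| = 5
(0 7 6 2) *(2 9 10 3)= (0 7 6 9 10 3 2)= [7, 1, 0, 2, 4, 5, 9, 6, 8, 10, 3]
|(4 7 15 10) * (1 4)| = 5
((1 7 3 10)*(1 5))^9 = (1 5 10 3 7)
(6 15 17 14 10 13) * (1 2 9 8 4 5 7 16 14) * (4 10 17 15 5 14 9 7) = (1 2 7 16 9 8 10 13 6 5 4 14 17) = [0, 2, 7, 3, 14, 4, 5, 16, 10, 8, 13, 11, 12, 6, 17, 15, 9, 1]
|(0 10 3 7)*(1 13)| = 4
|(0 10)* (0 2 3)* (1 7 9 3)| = 7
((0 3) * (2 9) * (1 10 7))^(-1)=((0 3)(1 10 7)(2 9))^(-1)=(0 3)(1 7 10)(2 9)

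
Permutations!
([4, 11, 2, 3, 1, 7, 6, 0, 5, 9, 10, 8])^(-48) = (0 4 1 11 8 5 7)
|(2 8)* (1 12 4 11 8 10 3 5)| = 9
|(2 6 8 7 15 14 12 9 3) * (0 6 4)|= 11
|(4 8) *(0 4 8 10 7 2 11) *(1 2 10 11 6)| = |(0 4 11)(1 2 6)(7 10)| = 6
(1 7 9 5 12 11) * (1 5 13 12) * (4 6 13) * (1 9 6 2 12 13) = (13)(1 7 6)(2 12 11 5 9 4) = [0, 7, 12, 3, 2, 9, 1, 6, 8, 4, 10, 5, 11, 13]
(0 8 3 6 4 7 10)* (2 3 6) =(0 8 6 4 7 10)(2 3) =[8, 1, 3, 2, 7, 5, 4, 10, 6, 9, 0]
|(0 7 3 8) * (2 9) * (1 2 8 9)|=10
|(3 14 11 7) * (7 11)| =3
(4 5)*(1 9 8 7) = [0, 9, 2, 3, 5, 4, 6, 1, 7, 8] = (1 9 8 7)(4 5)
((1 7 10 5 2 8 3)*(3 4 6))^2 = (1 10 2 4 3 7 5 8 6)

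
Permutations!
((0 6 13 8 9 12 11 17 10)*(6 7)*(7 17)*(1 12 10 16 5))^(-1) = (0 10 9 8 13 6 7 11 12 1 5 16 17)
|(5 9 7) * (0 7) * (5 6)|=|(0 7 6 5 9)|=5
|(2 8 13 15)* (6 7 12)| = |(2 8 13 15)(6 7 12)| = 12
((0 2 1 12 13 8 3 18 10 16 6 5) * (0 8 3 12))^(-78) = ((0 2 1)(3 18 10 16 6 5 8 12 13))^(-78) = (3 16 8)(5 13 10)(6 12 18)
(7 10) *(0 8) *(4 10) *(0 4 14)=(0 8 4 10 7 14)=[8, 1, 2, 3, 10, 5, 6, 14, 4, 9, 7, 11, 12, 13, 0]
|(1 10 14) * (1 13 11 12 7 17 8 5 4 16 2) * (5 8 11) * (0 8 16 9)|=|(0 8 16 2 1 10 14 13 5 4 9)(7 17 11 12)|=44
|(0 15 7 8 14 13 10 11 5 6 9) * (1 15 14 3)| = |(0 14 13 10 11 5 6 9)(1 15 7 8 3)| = 40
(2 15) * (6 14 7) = (2 15)(6 14 7) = [0, 1, 15, 3, 4, 5, 14, 6, 8, 9, 10, 11, 12, 13, 7, 2]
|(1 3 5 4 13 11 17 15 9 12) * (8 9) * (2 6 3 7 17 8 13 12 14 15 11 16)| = |(1 7 17 11 8 9 14 15 13 16 2 6 3 5 4 12)| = 16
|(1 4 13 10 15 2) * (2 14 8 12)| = 9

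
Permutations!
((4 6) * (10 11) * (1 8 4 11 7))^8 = ((1 8 4 6 11 10 7))^8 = (1 8 4 6 11 10 7)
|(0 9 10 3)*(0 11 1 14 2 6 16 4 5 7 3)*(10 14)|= 13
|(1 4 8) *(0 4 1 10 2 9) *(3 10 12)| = |(0 4 8 12 3 10 2 9)| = 8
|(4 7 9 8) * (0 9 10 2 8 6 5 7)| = |(0 9 6 5 7 10 2 8 4)| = 9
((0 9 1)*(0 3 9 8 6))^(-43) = ((0 8 6)(1 3 9))^(-43) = (0 6 8)(1 9 3)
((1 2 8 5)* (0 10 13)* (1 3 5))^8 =((0 10 13)(1 2 8)(3 5))^8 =(0 13 10)(1 8 2)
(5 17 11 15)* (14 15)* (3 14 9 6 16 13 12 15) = (3 14)(5 17 11 9 6 16 13 12 15) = [0, 1, 2, 14, 4, 17, 16, 7, 8, 6, 10, 9, 15, 12, 3, 5, 13, 11]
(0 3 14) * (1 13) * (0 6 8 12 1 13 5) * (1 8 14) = (0 3 1 5)(6 14)(8 12) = [3, 5, 2, 1, 4, 0, 14, 7, 12, 9, 10, 11, 8, 13, 6]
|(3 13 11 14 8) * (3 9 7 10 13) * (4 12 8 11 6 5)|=|(4 12 8 9 7 10 13 6 5)(11 14)|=18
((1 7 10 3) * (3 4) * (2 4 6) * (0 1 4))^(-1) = (0 2 6 10 7 1)(3 4)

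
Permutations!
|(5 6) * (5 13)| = 3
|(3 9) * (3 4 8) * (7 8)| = 5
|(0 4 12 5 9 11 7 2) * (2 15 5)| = |(0 4 12 2)(5 9 11 7 15)| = 20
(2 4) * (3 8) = (2 4)(3 8) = [0, 1, 4, 8, 2, 5, 6, 7, 3]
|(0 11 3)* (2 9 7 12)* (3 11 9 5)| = |(0 9 7 12 2 5 3)| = 7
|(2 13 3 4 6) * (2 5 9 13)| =6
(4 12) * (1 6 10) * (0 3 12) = [3, 6, 2, 12, 0, 5, 10, 7, 8, 9, 1, 11, 4] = (0 3 12 4)(1 6 10)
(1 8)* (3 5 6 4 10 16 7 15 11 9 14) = (1 8)(3 5 6 4 10 16 7 15 11 9 14) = [0, 8, 2, 5, 10, 6, 4, 15, 1, 14, 16, 9, 12, 13, 3, 11, 7]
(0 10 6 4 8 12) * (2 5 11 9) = (0 10 6 4 8 12)(2 5 11 9) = [10, 1, 5, 3, 8, 11, 4, 7, 12, 2, 6, 9, 0]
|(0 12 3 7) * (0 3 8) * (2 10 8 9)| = 6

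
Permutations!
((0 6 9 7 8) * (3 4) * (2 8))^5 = (0 8 2 7 9 6)(3 4)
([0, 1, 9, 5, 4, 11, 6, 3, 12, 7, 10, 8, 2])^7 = [0, 1, 12, 7, 4, 3, 6, 9, 11, 2, 10, 5, 8]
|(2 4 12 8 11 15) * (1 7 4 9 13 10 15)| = 30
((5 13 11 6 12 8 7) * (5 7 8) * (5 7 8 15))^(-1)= ((5 13 11 6 12 7 8 15))^(-1)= (5 15 8 7 12 6 11 13)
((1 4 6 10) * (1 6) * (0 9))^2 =(10)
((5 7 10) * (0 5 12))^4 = (0 12 10 7 5)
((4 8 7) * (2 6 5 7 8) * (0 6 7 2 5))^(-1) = (8)(0 6)(2 5 4 7)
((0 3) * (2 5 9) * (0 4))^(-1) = (0 4 3)(2 9 5)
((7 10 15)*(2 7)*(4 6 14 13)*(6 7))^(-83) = (2 7 14 15 4 6 10 13)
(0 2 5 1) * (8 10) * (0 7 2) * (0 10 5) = [10, 7, 0, 3, 4, 1, 6, 2, 5, 9, 8] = (0 10 8 5 1 7 2)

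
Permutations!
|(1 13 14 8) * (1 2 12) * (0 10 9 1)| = |(0 10 9 1 13 14 8 2 12)| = 9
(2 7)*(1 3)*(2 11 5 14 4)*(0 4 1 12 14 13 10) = [4, 3, 7, 12, 2, 13, 6, 11, 8, 9, 0, 5, 14, 10, 1] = (0 4 2 7 11 5 13 10)(1 3 12 14)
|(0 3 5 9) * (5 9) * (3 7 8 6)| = 6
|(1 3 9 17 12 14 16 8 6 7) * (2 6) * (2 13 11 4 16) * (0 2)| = |(0 2 6 7 1 3 9 17 12 14)(4 16 8 13 11)| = 10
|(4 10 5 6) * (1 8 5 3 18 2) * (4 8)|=|(1 4 10 3 18 2)(5 6 8)|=6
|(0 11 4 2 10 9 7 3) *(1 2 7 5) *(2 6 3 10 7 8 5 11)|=12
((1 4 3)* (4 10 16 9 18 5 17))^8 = ((1 10 16 9 18 5 17 4 3))^8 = (1 3 4 17 5 18 9 16 10)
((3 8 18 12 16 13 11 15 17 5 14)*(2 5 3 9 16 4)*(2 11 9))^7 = (2 5 14)(3 17 15 11 4 12 18 8)(9 16 13)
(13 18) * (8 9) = [0, 1, 2, 3, 4, 5, 6, 7, 9, 8, 10, 11, 12, 18, 14, 15, 16, 17, 13] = (8 9)(13 18)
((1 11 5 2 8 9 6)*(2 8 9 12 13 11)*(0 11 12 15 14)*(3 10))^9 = (0 8)(1 2 9 6)(3 10)(5 14)(11 15)(12 13)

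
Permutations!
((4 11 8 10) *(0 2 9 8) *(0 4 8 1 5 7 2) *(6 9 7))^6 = (11)(1 6)(5 9)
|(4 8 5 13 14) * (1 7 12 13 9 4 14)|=|(14)(1 7 12 13)(4 8 5 9)|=4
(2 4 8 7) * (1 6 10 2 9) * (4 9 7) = (1 6 10 2 9)(4 8) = [0, 6, 9, 3, 8, 5, 10, 7, 4, 1, 2]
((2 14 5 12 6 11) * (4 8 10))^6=((2 14 5 12 6 11)(4 8 10))^6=(14)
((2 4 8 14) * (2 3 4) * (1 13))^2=((1 13)(3 4 8 14))^2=(3 8)(4 14)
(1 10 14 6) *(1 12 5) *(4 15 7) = [0, 10, 2, 3, 15, 1, 12, 4, 8, 9, 14, 11, 5, 13, 6, 7] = (1 10 14 6 12 5)(4 15 7)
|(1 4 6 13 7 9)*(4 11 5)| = |(1 11 5 4 6 13 7 9)| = 8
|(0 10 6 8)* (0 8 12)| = |(0 10 6 12)| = 4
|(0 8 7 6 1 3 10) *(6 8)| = 10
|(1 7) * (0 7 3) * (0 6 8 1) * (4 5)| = |(0 7)(1 3 6 8)(4 5)| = 4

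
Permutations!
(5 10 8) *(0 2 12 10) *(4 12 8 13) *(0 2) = (2 8 5)(4 12 10 13) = [0, 1, 8, 3, 12, 2, 6, 7, 5, 9, 13, 11, 10, 4]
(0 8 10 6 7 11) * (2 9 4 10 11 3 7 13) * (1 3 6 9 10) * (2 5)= (0 8 11)(1 3 7 6 13 5 2 10 9 4)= [8, 3, 10, 7, 1, 2, 13, 6, 11, 4, 9, 0, 12, 5]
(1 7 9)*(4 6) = (1 7 9)(4 6) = [0, 7, 2, 3, 6, 5, 4, 9, 8, 1]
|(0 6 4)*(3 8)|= 6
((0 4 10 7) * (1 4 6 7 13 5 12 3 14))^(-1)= ((0 6 7)(1 4 10 13 5 12 3 14))^(-1)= (0 7 6)(1 14 3 12 5 13 10 4)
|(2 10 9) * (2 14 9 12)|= 6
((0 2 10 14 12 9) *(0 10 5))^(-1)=(0 5 2)(9 12 14 10)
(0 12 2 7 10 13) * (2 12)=(0 2 7 10 13)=[2, 1, 7, 3, 4, 5, 6, 10, 8, 9, 13, 11, 12, 0]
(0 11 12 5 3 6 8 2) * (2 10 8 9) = (0 11 12 5 3 6 9 2)(8 10) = [11, 1, 0, 6, 4, 3, 9, 7, 10, 2, 8, 12, 5]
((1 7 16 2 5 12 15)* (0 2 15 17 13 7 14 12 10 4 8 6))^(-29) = (0 6 8 4 10 5 2)(1 17 16 14 13 15 12 7)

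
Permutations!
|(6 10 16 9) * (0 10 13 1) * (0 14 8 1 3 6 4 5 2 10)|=|(1 14 8)(2 10 16 9 4 5)(3 6 13)|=6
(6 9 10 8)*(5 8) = [0, 1, 2, 3, 4, 8, 9, 7, 6, 10, 5] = (5 8 6 9 10)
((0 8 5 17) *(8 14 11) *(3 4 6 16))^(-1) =(0 17 5 8 11 14)(3 16 6 4)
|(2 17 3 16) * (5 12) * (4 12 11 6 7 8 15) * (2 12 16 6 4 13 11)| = 13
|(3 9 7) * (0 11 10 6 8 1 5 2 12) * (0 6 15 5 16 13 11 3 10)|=|(0 3 9 7 10 15 5 2 12 6 8 1 16 13 11)|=15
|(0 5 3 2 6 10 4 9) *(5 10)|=|(0 10 4 9)(2 6 5 3)|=4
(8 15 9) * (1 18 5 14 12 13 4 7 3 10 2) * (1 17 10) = [0, 18, 17, 1, 7, 14, 6, 3, 15, 8, 2, 11, 13, 4, 12, 9, 16, 10, 5] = (1 18 5 14 12 13 4 7 3)(2 17 10)(8 15 9)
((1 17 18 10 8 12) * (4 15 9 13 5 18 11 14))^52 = ((1 17 11 14 4 15 9 13 5 18 10 8 12))^52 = (18)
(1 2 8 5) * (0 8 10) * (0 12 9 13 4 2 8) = (1 8 5)(2 10 12 9 13 4) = [0, 8, 10, 3, 2, 1, 6, 7, 5, 13, 12, 11, 9, 4]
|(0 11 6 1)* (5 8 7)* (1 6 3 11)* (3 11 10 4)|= 6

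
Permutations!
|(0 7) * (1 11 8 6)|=|(0 7)(1 11 8 6)|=4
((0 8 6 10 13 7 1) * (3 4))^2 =(0 6 13 1 8 10 7)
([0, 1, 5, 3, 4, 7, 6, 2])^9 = (7)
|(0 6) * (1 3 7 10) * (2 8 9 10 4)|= 8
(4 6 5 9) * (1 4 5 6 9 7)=[0, 4, 2, 3, 9, 7, 6, 1, 8, 5]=(1 4 9 5 7)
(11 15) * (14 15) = (11 14 15) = [0, 1, 2, 3, 4, 5, 6, 7, 8, 9, 10, 14, 12, 13, 15, 11]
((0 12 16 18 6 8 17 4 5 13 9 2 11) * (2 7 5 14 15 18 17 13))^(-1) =(0 11 2 5 7 9 13 8 6 18 15 14 4 17 16 12)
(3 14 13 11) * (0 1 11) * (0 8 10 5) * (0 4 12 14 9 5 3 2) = [1, 11, 0, 9, 12, 4, 6, 7, 10, 5, 3, 2, 14, 8, 13] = (0 1 11 2)(3 9 5 4 12 14 13 8 10)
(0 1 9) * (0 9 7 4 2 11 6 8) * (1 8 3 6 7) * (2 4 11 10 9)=[8, 1, 10, 6, 4, 5, 3, 11, 0, 2, 9, 7]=(0 8)(2 10 9)(3 6)(7 11)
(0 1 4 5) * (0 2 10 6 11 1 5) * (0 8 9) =[5, 4, 10, 3, 8, 2, 11, 7, 9, 0, 6, 1] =(0 5 2 10 6 11 1 4 8 9)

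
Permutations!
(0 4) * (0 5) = (0 4 5) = [4, 1, 2, 3, 5, 0]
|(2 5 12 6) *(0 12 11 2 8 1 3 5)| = |(0 12 6 8 1 3 5 11 2)| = 9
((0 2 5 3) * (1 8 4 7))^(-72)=((0 2 5 3)(1 8 4 7))^(-72)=(8)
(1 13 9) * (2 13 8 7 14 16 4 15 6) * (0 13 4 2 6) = (0 13 9 1 8 7 14 16 2 4 15) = [13, 8, 4, 3, 15, 5, 6, 14, 7, 1, 10, 11, 12, 9, 16, 0, 2]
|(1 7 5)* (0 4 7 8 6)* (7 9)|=8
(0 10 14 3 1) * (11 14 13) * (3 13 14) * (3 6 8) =(0 10 14 13 11 6 8 3 1) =[10, 0, 2, 1, 4, 5, 8, 7, 3, 9, 14, 6, 12, 11, 13]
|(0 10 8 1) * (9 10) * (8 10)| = |(10)(0 9 8 1)| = 4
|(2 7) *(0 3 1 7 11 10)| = |(0 3 1 7 2 11 10)| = 7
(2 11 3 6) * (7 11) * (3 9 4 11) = (2 7 3 6)(4 11 9) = [0, 1, 7, 6, 11, 5, 2, 3, 8, 4, 10, 9]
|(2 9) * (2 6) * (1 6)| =4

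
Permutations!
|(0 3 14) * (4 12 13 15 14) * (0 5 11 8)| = |(0 3 4 12 13 15 14 5 11 8)| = 10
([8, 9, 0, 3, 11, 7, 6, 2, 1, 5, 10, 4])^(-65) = (0 7 9 8 2 5 1)(4 11)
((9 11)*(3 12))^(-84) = ((3 12)(9 11))^(-84) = (12)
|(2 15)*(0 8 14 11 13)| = |(0 8 14 11 13)(2 15)| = 10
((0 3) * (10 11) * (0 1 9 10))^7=((0 3 1 9 10 11))^7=(0 3 1 9 10 11)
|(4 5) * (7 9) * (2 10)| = |(2 10)(4 5)(7 9)| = 2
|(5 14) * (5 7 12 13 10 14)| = |(7 12 13 10 14)| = 5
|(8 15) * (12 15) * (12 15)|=|(8 15)|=2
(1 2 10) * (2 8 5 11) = (1 8 5 11 2 10) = [0, 8, 10, 3, 4, 11, 6, 7, 5, 9, 1, 2]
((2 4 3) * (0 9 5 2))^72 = (9)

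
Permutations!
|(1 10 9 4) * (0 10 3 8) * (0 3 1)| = 4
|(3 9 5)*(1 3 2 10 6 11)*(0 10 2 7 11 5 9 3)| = |(0 10 6 5 7 11 1)| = 7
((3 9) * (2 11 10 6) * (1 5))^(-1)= (1 5)(2 6 10 11)(3 9)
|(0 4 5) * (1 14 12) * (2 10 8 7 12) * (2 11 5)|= 11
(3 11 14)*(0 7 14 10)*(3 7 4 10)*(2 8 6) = [4, 1, 8, 11, 10, 5, 2, 14, 6, 9, 0, 3, 12, 13, 7] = (0 4 10)(2 8 6)(3 11)(7 14)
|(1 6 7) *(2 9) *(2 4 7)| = 6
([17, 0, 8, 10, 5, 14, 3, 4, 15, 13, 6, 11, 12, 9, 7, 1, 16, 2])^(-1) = (0 1 15 8 2 17)(3 6 10)(4 7 14 5)(9 13)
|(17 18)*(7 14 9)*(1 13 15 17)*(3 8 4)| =15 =|(1 13 15 17 18)(3 8 4)(7 14 9)|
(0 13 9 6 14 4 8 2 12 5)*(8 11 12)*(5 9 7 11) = (0 13 7 11 12 9 6 14 4 5)(2 8) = [13, 1, 8, 3, 5, 0, 14, 11, 2, 6, 10, 12, 9, 7, 4]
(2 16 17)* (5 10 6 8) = [0, 1, 16, 3, 4, 10, 8, 7, 5, 9, 6, 11, 12, 13, 14, 15, 17, 2] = (2 16 17)(5 10 6 8)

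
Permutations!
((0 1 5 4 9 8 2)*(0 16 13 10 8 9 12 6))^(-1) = ((0 1 5 4 12 6)(2 16 13 10 8))^(-1) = (0 6 12 4 5 1)(2 8 10 13 16)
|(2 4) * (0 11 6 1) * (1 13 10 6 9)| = 12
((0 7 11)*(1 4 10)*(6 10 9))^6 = ((0 7 11)(1 4 9 6 10))^6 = (11)(1 4 9 6 10)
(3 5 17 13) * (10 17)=(3 5 10 17 13)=[0, 1, 2, 5, 4, 10, 6, 7, 8, 9, 17, 11, 12, 3, 14, 15, 16, 13]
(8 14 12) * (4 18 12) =[0, 1, 2, 3, 18, 5, 6, 7, 14, 9, 10, 11, 8, 13, 4, 15, 16, 17, 12] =(4 18 12 8 14)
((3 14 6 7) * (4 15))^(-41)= (3 7 6 14)(4 15)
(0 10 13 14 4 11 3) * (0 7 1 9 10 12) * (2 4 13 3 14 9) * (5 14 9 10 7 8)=(0 12)(1 2 4 11 9 7)(3 8 5 14 13 10)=[12, 2, 4, 8, 11, 14, 6, 1, 5, 7, 3, 9, 0, 10, 13]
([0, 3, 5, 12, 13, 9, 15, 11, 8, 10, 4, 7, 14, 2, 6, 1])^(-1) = (1 15 6 14 12 3)(2 13 4 10 9 5)(7 11)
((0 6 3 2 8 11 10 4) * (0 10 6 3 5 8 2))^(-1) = ((0 3)(4 10)(5 8 11 6))^(-1) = (0 3)(4 10)(5 6 11 8)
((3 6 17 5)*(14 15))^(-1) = ((3 6 17 5)(14 15))^(-1) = (3 5 17 6)(14 15)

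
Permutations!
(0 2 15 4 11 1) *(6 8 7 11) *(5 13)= (0 2 15 4 6 8 7 11 1)(5 13)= [2, 0, 15, 3, 6, 13, 8, 11, 7, 9, 10, 1, 12, 5, 14, 4]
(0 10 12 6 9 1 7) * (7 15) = (0 10 12 6 9 1 15 7) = [10, 15, 2, 3, 4, 5, 9, 0, 8, 1, 12, 11, 6, 13, 14, 7]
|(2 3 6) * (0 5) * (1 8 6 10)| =|(0 5)(1 8 6 2 3 10)| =6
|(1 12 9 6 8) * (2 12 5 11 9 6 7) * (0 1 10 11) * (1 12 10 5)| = |(0 12 6 8 5)(2 10 11 9 7)| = 5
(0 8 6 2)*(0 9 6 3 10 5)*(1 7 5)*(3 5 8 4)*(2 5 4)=(0 2 9 6 5)(1 7 8 4 3 10)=[2, 7, 9, 10, 3, 0, 5, 8, 4, 6, 1]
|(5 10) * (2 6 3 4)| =|(2 6 3 4)(5 10)| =4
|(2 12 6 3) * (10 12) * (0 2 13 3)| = 10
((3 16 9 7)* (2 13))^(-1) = (2 13)(3 7 9 16)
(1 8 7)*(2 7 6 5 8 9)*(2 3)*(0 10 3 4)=[10, 9, 7, 2, 0, 8, 5, 1, 6, 4, 3]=(0 10 3 2 7 1 9 4)(5 8 6)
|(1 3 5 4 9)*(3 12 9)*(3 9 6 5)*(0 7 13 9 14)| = 10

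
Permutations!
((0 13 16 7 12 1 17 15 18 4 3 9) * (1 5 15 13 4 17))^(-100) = (5 13)(7 18)(12 17)(15 16)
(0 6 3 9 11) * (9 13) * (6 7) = (0 7 6 3 13 9 11) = [7, 1, 2, 13, 4, 5, 3, 6, 8, 11, 10, 0, 12, 9]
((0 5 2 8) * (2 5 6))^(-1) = (0 8 2 6)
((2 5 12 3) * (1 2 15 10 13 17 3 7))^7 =(1 5 7 2 12)(3 10 17 15 13)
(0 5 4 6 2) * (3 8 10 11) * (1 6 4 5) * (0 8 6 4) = (0 1 4)(2 8 10 11 3 6) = [1, 4, 8, 6, 0, 5, 2, 7, 10, 9, 11, 3]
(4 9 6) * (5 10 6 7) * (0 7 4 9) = (0 7 5 10 6 9 4) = [7, 1, 2, 3, 0, 10, 9, 5, 8, 4, 6]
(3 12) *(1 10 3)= (1 10 3 12)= [0, 10, 2, 12, 4, 5, 6, 7, 8, 9, 3, 11, 1]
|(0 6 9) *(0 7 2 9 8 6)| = |(2 9 7)(6 8)| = 6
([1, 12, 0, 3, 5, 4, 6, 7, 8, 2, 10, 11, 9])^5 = (12)(4 5)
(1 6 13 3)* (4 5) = [0, 6, 2, 1, 5, 4, 13, 7, 8, 9, 10, 11, 12, 3] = (1 6 13 3)(4 5)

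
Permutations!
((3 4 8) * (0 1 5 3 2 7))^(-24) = ((0 1 5 3 4 8 2 7))^(-24) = (8)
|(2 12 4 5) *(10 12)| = 5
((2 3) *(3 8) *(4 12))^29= ((2 8 3)(4 12))^29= (2 3 8)(4 12)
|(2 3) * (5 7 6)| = 6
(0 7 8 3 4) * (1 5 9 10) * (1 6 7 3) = (0 3 4)(1 5 9 10 6 7 8) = [3, 5, 2, 4, 0, 9, 7, 8, 1, 10, 6]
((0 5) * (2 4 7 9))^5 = (0 5)(2 4 7 9)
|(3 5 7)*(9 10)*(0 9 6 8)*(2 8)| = 6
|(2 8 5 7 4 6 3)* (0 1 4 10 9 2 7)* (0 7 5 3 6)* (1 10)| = 10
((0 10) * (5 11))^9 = (0 10)(5 11)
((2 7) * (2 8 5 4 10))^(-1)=((2 7 8 5 4 10))^(-1)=(2 10 4 5 8 7)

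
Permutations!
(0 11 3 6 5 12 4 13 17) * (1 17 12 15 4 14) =(0 11 3 6 5 15 4 13 12 14 1 17) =[11, 17, 2, 6, 13, 15, 5, 7, 8, 9, 10, 3, 14, 12, 1, 4, 16, 0]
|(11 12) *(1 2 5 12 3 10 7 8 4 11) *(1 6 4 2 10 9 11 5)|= |(1 10 7 8 2)(3 9 11)(4 5 12 6)|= 60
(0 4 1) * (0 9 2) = (0 4 1 9 2) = [4, 9, 0, 3, 1, 5, 6, 7, 8, 2]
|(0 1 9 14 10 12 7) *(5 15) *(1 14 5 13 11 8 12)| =|(0 14 10 1 9 5 15 13 11 8 12 7)| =12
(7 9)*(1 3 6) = (1 3 6)(7 9) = [0, 3, 2, 6, 4, 5, 1, 9, 8, 7]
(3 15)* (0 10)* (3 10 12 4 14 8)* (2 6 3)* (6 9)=(0 12 4 14 8 2 9 6 3 15 10)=[12, 1, 9, 15, 14, 5, 3, 7, 2, 6, 0, 11, 4, 13, 8, 10]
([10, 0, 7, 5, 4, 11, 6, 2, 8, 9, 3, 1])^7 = (0 10 3 5 11 1)(2 7)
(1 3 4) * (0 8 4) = [8, 3, 2, 0, 1, 5, 6, 7, 4] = (0 8 4 1 3)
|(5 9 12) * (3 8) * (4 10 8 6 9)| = 8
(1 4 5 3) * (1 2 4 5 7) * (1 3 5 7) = [0, 7, 4, 2, 1, 5, 6, 3] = (1 7 3 2 4)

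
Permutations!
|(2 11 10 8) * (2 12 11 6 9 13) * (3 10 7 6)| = 10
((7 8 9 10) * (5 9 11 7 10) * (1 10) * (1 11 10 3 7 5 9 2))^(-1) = (1 2 5 11 10 8 7 3) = ((1 3 7 8 10 11 5 2))^(-1)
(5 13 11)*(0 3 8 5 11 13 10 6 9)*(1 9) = (13)(0 3 8 5 10 6 1 9) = [3, 9, 2, 8, 4, 10, 1, 7, 5, 0, 6, 11, 12, 13]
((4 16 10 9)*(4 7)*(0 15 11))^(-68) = ((0 15 11)(4 16 10 9 7))^(-68) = (0 15 11)(4 10 7 16 9)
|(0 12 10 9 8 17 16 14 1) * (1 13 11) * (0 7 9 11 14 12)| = 18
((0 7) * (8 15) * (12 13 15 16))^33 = (0 7)(8 13 16 15 12)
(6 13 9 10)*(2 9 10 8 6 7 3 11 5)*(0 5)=(0 5 2 9 8 6 13 10 7 3 11)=[5, 1, 9, 11, 4, 2, 13, 3, 6, 8, 7, 0, 12, 10]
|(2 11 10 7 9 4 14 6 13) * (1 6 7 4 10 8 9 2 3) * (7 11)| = |(1 6 13 3)(2 7)(4 14 11 8 9 10)| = 12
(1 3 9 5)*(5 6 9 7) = [0, 3, 2, 7, 4, 1, 9, 5, 8, 6] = (1 3 7 5)(6 9)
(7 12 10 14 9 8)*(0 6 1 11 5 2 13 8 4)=[6, 11, 13, 3, 0, 2, 1, 12, 7, 4, 14, 5, 10, 8, 9]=(0 6 1 11 5 2 13 8 7 12 10 14 9 4)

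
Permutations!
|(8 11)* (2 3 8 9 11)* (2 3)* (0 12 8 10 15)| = |(0 12 8 3 10 15)(9 11)| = 6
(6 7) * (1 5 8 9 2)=(1 5 8 9 2)(6 7)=[0, 5, 1, 3, 4, 8, 7, 6, 9, 2]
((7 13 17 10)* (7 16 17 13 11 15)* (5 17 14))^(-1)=((5 17 10 16 14)(7 11 15))^(-1)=(5 14 16 10 17)(7 15 11)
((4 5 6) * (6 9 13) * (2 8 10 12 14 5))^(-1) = (2 4 6 13 9 5 14 12 10 8)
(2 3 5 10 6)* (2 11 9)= (2 3 5 10 6 11 9)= [0, 1, 3, 5, 4, 10, 11, 7, 8, 2, 6, 9]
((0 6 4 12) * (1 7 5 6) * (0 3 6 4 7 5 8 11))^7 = ((0 1 5 4 12 3 6 7 8 11))^7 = (0 7 12 1 8 3 5 11 6 4)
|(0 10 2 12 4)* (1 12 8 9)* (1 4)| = |(0 10 2 8 9 4)(1 12)| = 6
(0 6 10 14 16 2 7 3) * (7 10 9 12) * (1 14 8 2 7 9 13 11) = (0 6 13 11 1 14 16 7 3)(2 10 8)(9 12) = [6, 14, 10, 0, 4, 5, 13, 3, 2, 12, 8, 1, 9, 11, 16, 15, 7]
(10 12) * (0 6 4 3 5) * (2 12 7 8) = [6, 1, 12, 5, 3, 0, 4, 8, 2, 9, 7, 11, 10] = (0 6 4 3 5)(2 12 10 7 8)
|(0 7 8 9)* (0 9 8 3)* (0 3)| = 2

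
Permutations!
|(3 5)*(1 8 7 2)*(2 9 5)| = 7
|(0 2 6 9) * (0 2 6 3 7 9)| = |(0 6)(2 3 7 9)| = 4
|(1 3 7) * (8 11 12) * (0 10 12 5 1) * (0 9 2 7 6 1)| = |(0 10 12 8 11 5)(1 3 6)(2 7 9)| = 6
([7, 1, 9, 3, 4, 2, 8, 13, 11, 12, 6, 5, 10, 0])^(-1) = (0 13 7)(2 5 11 8 6 10 12 9)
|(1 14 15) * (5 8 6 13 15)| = 7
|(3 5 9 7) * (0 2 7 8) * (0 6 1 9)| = |(0 2 7 3 5)(1 9 8 6)| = 20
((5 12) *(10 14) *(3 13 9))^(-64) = ((3 13 9)(5 12)(10 14))^(-64) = (14)(3 9 13)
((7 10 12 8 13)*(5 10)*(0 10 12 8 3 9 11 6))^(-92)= ((0 10 8 13 7 5 12 3 9 11 6))^(-92)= (0 3 13 6 12 8 11 5 10 9 7)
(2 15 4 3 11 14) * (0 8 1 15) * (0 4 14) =(0 8 1 15 14 2 4 3 11) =[8, 15, 4, 11, 3, 5, 6, 7, 1, 9, 10, 0, 12, 13, 2, 14]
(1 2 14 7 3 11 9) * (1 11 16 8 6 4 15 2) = (2 14 7 3 16 8 6 4 15)(9 11) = [0, 1, 14, 16, 15, 5, 4, 3, 6, 11, 10, 9, 12, 13, 7, 2, 8]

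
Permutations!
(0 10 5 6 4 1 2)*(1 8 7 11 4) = (0 10 5 6 1 2)(4 8 7 11) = [10, 2, 0, 3, 8, 6, 1, 11, 7, 9, 5, 4]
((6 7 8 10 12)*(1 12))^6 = (12)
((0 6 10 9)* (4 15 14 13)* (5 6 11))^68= (15)(0 5 10)(6 9 11)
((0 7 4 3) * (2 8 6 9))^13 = ((0 7 4 3)(2 8 6 9))^13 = (0 7 4 3)(2 8 6 9)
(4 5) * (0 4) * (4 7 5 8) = (0 7 5)(4 8) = [7, 1, 2, 3, 8, 0, 6, 5, 4]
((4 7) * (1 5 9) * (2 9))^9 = ((1 5 2 9)(4 7))^9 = (1 5 2 9)(4 7)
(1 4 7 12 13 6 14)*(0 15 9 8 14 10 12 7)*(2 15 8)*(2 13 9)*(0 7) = (0 8 14 1 4 7)(2 15)(6 10 12 9 13) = [8, 4, 15, 3, 7, 5, 10, 0, 14, 13, 12, 11, 9, 6, 1, 2]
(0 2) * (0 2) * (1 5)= [0, 5, 2, 3, 4, 1]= (1 5)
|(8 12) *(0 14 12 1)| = 5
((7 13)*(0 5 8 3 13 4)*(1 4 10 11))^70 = ((0 5 8 3 13 7 10 11 1 4))^70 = (13)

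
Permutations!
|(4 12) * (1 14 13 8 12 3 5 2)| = 9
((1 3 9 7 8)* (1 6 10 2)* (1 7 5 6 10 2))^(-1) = ((1 3 9 5 6 2 7 8 10))^(-1) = (1 10 8 7 2 6 5 9 3)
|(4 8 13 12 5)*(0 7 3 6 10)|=5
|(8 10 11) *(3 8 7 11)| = 6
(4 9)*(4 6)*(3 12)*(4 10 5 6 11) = (3 12)(4 9 11)(5 6 10) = [0, 1, 2, 12, 9, 6, 10, 7, 8, 11, 5, 4, 3]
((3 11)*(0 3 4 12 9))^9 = (0 4)(3 12)(9 11)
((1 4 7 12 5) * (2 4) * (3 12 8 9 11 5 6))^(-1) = (1 5 11 9 8 7 4 2)(3 6 12)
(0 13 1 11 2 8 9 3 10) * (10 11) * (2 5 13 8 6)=(0 8 9 3 11 5 13 1 10)(2 6)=[8, 10, 6, 11, 4, 13, 2, 7, 9, 3, 0, 5, 12, 1]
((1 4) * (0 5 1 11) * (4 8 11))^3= (0 8 5 11 1)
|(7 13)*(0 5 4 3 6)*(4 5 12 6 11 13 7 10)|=15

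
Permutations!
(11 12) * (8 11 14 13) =(8 11 12 14 13) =[0, 1, 2, 3, 4, 5, 6, 7, 11, 9, 10, 12, 14, 8, 13]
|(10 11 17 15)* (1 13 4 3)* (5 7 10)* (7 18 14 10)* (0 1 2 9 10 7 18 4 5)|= |(0 1 13 5 4 3 2 9 10 11 17 15)(7 18 14)|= 12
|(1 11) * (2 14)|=|(1 11)(2 14)|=2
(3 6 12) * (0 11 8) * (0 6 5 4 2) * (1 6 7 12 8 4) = (0 11 4 2)(1 6 8 7 12 3 5) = [11, 6, 0, 5, 2, 1, 8, 12, 7, 9, 10, 4, 3]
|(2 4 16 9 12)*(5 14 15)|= 15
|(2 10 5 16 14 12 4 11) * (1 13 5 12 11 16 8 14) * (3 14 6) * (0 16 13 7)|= 44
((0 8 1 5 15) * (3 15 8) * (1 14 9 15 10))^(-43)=(0 10 5 14 15 3 1 8 9)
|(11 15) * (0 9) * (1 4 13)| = 6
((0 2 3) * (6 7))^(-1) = (0 3 2)(6 7)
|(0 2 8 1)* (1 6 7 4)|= 7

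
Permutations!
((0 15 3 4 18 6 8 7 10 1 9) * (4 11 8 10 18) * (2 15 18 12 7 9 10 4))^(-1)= (0 9 8 11 3 15 2 4 6 18)(1 10)(7 12)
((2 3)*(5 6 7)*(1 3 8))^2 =(1 2)(3 8)(5 7 6)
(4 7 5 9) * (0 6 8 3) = (0 6 8 3)(4 7 5 9) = [6, 1, 2, 0, 7, 9, 8, 5, 3, 4]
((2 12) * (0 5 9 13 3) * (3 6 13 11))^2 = (13)(0 9 3 5 11)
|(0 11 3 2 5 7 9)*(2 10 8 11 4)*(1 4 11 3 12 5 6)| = |(0 11 12 5 7 9)(1 4 2 6)(3 10 8)| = 12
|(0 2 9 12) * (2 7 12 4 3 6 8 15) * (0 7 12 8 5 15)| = |(0 12 7 8)(2 9 4 3 6 5 15)| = 28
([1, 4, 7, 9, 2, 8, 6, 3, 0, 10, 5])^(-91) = (0 8 5 10 9 3 7 2 4 1)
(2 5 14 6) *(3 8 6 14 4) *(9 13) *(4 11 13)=(14)(2 5 11 13 9 4 3 8 6)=[0, 1, 5, 8, 3, 11, 2, 7, 6, 4, 10, 13, 12, 9, 14]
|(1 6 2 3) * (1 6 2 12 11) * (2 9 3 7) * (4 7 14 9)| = |(1 4 7 2 14 9 3 6 12 11)| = 10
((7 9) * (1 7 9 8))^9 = (9)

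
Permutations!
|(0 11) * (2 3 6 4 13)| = 10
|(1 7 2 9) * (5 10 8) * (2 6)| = 15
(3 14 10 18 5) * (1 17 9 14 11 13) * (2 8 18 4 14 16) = (1 17 9 16 2 8 18 5 3 11 13)(4 14 10) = [0, 17, 8, 11, 14, 3, 6, 7, 18, 16, 4, 13, 12, 1, 10, 15, 2, 9, 5]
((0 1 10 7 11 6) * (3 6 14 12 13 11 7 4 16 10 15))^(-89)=(0 1 15 3 6)(4 16 10)(11 13 12 14)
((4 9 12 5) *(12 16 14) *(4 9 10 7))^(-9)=((4 10 7)(5 9 16 14 12))^(-9)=(5 9 16 14 12)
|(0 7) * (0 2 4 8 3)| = |(0 7 2 4 8 3)| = 6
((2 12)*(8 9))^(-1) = ((2 12)(8 9))^(-1) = (2 12)(8 9)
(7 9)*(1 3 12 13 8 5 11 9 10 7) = (1 3 12 13 8 5 11 9)(7 10) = [0, 3, 2, 12, 4, 11, 6, 10, 5, 1, 7, 9, 13, 8]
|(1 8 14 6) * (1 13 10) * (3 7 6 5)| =|(1 8 14 5 3 7 6 13 10)| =9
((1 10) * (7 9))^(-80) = ((1 10)(7 9))^(-80) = (10)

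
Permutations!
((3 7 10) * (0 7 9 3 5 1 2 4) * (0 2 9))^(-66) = (0 1 7 9 10 3 5)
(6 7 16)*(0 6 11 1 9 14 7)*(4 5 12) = [6, 9, 2, 3, 5, 12, 0, 16, 8, 14, 10, 1, 4, 13, 7, 15, 11] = (0 6)(1 9 14 7 16 11)(4 5 12)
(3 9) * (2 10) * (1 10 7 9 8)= (1 10 2 7 9 3 8)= [0, 10, 7, 8, 4, 5, 6, 9, 1, 3, 2]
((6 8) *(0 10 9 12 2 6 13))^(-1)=(0 13 8 6 2 12 9 10)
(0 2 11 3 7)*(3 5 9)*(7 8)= (0 2 11 5 9 3 8 7)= [2, 1, 11, 8, 4, 9, 6, 0, 7, 3, 10, 5]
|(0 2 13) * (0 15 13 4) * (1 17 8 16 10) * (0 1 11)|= 18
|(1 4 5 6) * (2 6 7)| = 6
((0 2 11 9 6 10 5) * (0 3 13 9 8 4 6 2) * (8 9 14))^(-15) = ((2 11 9)(3 13 14 8 4 6 10 5))^(-15) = (3 13 14 8 4 6 10 5)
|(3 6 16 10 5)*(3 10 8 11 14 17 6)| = 6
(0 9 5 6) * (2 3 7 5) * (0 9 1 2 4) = (0 1 2 3 7 5 6 9 4) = [1, 2, 3, 7, 0, 6, 9, 5, 8, 4]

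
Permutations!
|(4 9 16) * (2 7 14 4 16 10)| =6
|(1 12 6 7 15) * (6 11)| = |(1 12 11 6 7 15)| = 6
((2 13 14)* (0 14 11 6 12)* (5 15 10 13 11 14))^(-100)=((0 5 15 10 13 14 2 11 6 12))^(-100)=(15)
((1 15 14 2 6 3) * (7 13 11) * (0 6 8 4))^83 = ((0 6 3 1 15 14 2 8 4)(7 13 11))^83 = (0 3 15 2 4 6 1 14 8)(7 11 13)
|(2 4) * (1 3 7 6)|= |(1 3 7 6)(2 4)|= 4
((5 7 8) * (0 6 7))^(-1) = ((0 6 7 8 5))^(-1) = (0 5 8 7 6)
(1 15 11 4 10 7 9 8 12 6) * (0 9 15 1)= (0 9 8 12 6)(4 10 7 15 11)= [9, 1, 2, 3, 10, 5, 0, 15, 12, 8, 7, 4, 6, 13, 14, 11]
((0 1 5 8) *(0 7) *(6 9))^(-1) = (0 7 8 5 1)(6 9)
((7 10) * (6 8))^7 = (6 8)(7 10)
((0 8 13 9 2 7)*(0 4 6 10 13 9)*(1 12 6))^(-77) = (13) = ((0 8 9 2 7 4 1 12 6 10 13))^(-77)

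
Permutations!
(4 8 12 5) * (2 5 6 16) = [0, 1, 5, 3, 8, 4, 16, 7, 12, 9, 10, 11, 6, 13, 14, 15, 2] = (2 5 4 8 12 6 16)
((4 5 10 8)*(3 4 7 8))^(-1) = (3 10 5 4)(7 8)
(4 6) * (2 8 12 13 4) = (2 8 12 13 4 6) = [0, 1, 8, 3, 6, 5, 2, 7, 12, 9, 10, 11, 13, 4]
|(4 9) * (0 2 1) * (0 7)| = 4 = |(0 2 1 7)(4 9)|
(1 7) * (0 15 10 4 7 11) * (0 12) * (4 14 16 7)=[15, 11, 2, 3, 4, 5, 6, 1, 8, 9, 14, 12, 0, 13, 16, 10, 7]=(0 15 10 14 16 7 1 11 12)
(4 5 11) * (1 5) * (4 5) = (1 4)(5 11) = [0, 4, 2, 3, 1, 11, 6, 7, 8, 9, 10, 5]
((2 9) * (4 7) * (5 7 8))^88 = (9)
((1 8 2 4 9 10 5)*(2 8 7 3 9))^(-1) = (1 5 10 9 3 7)(2 4)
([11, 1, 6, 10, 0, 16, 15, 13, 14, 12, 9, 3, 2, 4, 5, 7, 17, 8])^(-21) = [10, 1, 7, 12, 3, 14, 13, 0, 17, 6, 2, 9, 15, 11, 8, 4, 5, 16]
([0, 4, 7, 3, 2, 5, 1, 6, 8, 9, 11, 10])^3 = [0, 7, 1, 3, 6, 5, 2, 4, 8, 9, 11, 10]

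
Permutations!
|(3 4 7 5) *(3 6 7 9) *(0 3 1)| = |(0 3 4 9 1)(5 6 7)| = 15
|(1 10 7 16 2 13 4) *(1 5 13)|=15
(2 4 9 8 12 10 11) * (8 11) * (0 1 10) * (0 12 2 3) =(12)(0 1 10 8 2 4 9 11 3) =[1, 10, 4, 0, 9, 5, 6, 7, 2, 11, 8, 3, 12]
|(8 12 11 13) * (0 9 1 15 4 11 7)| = 10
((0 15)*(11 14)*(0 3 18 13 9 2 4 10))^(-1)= ((0 15 3 18 13 9 2 4 10)(11 14))^(-1)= (0 10 4 2 9 13 18 3 15)(11 14)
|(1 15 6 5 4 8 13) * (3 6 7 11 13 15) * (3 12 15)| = |(1 12 15 7 11 13)(3 6 5 4 8)| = 30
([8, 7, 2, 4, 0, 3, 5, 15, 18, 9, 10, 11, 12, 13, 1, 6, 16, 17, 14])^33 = (18)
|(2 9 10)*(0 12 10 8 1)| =7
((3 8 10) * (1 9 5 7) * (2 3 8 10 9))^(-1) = ((1 2 3 10 8 9 5 7))^(-1) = (1 7 5 9 8 10 3 2)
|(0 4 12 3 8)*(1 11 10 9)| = |(0 4 12 3 8)(1 11 10 9)| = 20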